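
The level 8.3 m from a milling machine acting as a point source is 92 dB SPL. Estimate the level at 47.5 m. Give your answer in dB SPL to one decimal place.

For a point source, L₂ = L₁ − 20·log₁₀(r₂/r₁).
L₂ = 92 − 20·log₁₀(47.5/8.3) = 92 − 15.152 = 76.85 dB SPL.

76.8 dB SPL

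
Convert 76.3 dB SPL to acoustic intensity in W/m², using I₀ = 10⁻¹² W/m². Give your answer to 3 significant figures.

4.27e-05 W/m²

L = 10·log₁₀(I/I₀) ⇒ I = I₀·10^(L/10) = 10⁻¹² × 10^7.63.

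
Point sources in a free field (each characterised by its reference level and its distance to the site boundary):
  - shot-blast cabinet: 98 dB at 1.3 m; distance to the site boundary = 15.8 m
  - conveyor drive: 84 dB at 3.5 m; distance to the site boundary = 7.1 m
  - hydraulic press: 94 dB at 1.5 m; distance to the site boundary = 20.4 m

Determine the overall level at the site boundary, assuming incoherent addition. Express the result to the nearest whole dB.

Propagate each source to the receiver with L = L_ref − 20·log₁₀(r/r_ref), then add intensities.
shot-blast cabinet: 98 − 20·log₁₀(15.8/1.3) = 98 − 21.69 = 76.31 dB.
conveyor drive: 84 − 20·log₁₀(7.1/3.5) = 84 − 6.14 = 77.86 dB.
hydraulic press: 94 − 20·log₁₀(20.4/1.5) = 94 − 22.67 = 71.33 dB.
Σ 10^(L/10) = 1.173e+08 → L_total = 10·log₁₀(1.173e+08) = 80.69 dB.

81 dB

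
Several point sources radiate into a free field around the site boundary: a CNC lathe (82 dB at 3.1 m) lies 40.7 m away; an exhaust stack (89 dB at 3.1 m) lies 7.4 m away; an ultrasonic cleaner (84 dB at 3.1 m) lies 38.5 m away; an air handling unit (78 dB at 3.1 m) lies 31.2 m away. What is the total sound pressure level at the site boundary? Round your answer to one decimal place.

Apply inverse-square spreading to bring every level to the receiver, then sum 10^(L/10).
CNC lathe: 82 − 20·log₁₀(40.7/3.1) = 82 − 22.36 = 59.64 dB.
exhaust stack: 89 − 20·log₁₀(7.4/3.1) = 89 − 7.56 = 81.44 dB.
ultrasonic cleaner: 84 − 20·log₁₀(38.5/3.1) = 84 − 21.88 = 62.12 dB.
air handling unit: 78 − 20·log₁₀(31.2/3.1) = 78 − 20.06 = 57.94 dB.
Σ 10^(L/10) = 1.426e+08 → L_total = 10·log₁₀(1.426e+08) = 81.54 dB.

81.5 dB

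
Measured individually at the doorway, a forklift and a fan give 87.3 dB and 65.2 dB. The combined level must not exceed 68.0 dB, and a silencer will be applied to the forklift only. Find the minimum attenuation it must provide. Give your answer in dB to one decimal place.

22.5 dB

Everything except the forklift sums to 10^(65.2/10) = 3.311e+06 in linear terms, 65.20 dB.
To meet 68.0 dB overall, the treated forklift may contribute at most 10^(68.0/10) − 3.311e+06 = 2.998e+06, i.e. 64.77 dB.
So the forklift must be reduced from 87.3 to 64.77 dB: IL = 22.53 dB.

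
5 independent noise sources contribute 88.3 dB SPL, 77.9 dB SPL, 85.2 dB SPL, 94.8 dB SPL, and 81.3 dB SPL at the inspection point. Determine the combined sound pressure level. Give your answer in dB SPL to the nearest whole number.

For uncorrelated sources the intensities add, so convert each level to linear form, sum, and take 10·log₁₀ of the total.
Σ 10^(L/10) = 10^(88.3/10) + 10^(77.9/10) + 10^(85.2/10) + 10^(94.8/10) + 10^(81.3/10) = 4.224e+09.
L_total = 10·log₁₀(4.224e+09) = 96.26 dB SPL.

96 dB SPL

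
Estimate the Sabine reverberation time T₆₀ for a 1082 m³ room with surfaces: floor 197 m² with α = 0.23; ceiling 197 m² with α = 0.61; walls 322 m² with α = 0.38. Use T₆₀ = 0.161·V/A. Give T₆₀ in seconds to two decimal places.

Summing Sᵢαᵢ: 197·0.23 + 197·0.61 + 322·0.38 = 287.84 m².
T₆₀ = 0.161·V/A = 0.161·1082/287.84 = 0.605 s.

0.61 s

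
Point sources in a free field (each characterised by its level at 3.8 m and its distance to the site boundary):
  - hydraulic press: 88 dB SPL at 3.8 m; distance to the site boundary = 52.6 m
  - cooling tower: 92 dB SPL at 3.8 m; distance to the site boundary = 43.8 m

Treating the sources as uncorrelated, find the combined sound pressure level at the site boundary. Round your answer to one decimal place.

71.8 dB SPL

Apply inverse-square spreading to bring every level to the receiver, then sum 10^(L/10).
hydraulic press: 88 − 20·log₁₀(52.6/3.8) = 88 − 22.82 = 65.18 dB SPL.
cooling tower: 92 − 20·log₁₀(43.8/3.8) = 92 − 21.23 = 70.77 dB SPL.
Σ 10^(L/10) = 1.522e+07 → L_total = 10·log₁₀(1.522e+07) = 71.82 dB SPL.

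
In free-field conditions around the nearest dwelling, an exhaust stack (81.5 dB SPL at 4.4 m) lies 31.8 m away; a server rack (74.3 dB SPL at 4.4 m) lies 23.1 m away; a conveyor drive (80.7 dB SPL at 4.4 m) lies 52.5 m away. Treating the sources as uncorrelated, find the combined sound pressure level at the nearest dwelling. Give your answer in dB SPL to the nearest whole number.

67 dB SPL

Propagate each source to the receiver with L = L_ref − 20·log₁₀(r/r_ref), then add intensities.
exhaust stack: 81.5 − 20·log₁₀(31.8/4.4) = 81.5 − 17.18 = 64.32 dB SPL.
server rack: 74.3 − 20·log₁₀(23.1/4.4) = 74.3 − 14.40 = 59.90 dB SPL.
conveyor drive: 80.7 − 20·log₁₀(52.5/4.4) = 80.7 − 21.53 = 59.17 dB SPL.
Σ 10^(L/10) = 4.506e+06 → L_total = 10·log₁₀(4.506e+06) = 66.54 dB SPL.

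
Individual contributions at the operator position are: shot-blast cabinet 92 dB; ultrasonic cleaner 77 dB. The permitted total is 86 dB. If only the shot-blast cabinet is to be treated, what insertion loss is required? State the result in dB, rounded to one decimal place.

Fixed contribution from the other source: Σ 10^(L/10) = 10^(77/10) = 5.012e+07 (77.00 dB).
The limit corresponds to 10^(86/10) = 3.981e+08; subtracting the fixed part leaves 3.480e+08 for the shot-blast cabinet, i.e. 85.42 dB.
So the shot-blast cabinet must be reduced from 92 to 85.42 dB: IL = 6.58 dB.

6.6 dB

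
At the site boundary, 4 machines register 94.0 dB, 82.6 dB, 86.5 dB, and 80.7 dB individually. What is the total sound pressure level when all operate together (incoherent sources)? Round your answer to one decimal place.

95.1 dB

Incoherent sources combine by intensity addition: L_total = 10·log₁₀(Σ 10^(L_i/10)).
Σ 10^(L/10) = 10^(94.0/10) + 10^(82.6/10) + 10^(86.5/10) + 10^(80.7/10) = 3.258e+09.
L_total = 10·log₁₀(3.258e+09) = 95.13 dB.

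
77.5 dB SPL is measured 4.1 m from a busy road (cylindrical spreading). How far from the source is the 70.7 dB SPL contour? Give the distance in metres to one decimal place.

For a line source L₁ − L₂ = 10·log₁₀(r₂/r₁), so r₂ = r₁·10^((L₁−L₂)/10).
r₂ = 4.1·10^((77.5−70.7)/10) = 4.1·10^(6.8/10) = 19.62 m.

19.6 m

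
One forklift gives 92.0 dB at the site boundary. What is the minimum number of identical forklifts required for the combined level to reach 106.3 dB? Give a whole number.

The shortfall is 106.3 − 92.0 = 14.3 dB, and N units add 10·log₁₀ N, so need 10·log₁₀ N ≥ 14.3.
N ≥ 10^(14.3/10) = 26.915, so N = 27.

27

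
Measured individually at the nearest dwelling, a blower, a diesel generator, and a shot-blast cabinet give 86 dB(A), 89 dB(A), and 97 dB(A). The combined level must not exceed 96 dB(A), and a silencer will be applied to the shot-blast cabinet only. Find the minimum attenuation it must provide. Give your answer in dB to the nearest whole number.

Fixed contribution from the other sources: Σ 10^(L/10) = 10^(86/10) + 10^(89/10) = 1.192e+09 (90.76 dB(A)).
To meet 96 dB(A) overall, the treated shot-blast cabinet may contribute at most 10^(96/10) − 1.192e+09 = 2.789e+09, i.e. 94.45 dB(A).
Required insertion loss = 97 − 94.45 = 2.55 dB.

3 dB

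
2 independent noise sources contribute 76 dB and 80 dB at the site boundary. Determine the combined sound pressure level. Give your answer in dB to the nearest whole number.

For uncorrelated sources the intensities add, so convert each level to linear form, sum, and take 10·log₁₀ of the total.
Σ 10^(L/10) = 10^(76/10) + 10^(80/10) = 1.398e+08.
L_total = 10·log₁₀(1.398e+08) = 81.46 dB.

81 dB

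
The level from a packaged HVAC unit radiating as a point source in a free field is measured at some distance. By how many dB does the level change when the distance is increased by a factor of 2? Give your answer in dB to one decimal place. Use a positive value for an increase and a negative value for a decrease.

-6.0 dB

Point-source spreading: ΔL = −20·log₁₀(r₂/r₁).
ΔL = −20·log₁₀(2) = -6.02 dB.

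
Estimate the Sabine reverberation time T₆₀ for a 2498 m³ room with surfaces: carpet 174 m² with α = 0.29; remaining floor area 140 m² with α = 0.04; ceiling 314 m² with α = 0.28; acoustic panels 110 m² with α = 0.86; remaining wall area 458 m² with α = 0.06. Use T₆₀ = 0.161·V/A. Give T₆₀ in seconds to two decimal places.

1.51 s

Summing Sᵢαᵢ: 174·0.29 + 140·0.04 + 314·0.28 + 110·0.86 + 458·0.06 = 266.06 m².
T₆₀ = 0.161 × 2498 / 266.06 = 1.512 s.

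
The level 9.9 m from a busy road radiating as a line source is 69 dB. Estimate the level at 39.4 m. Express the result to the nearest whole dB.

Line-source attenuation: ΔL = 10·log₁₀(r₂/r₁) = 10·log₁₀(39.4/9.9) = 5.999 dB.
L₂ = 69 − 10·log₁₀(39.4/9.9) = 69 − 5.999 = 63.00 dB.

63 dB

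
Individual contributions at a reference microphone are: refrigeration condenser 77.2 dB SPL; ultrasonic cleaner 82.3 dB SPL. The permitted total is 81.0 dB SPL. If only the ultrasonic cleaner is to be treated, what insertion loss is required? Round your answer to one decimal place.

3.6 dB

Everything except the ultrasonic cleaner sums to 10^(77.2/10) = 5.248e+07 in linear terms, 77.20 dB SPL.
The limit corresponds to 10^(81.0/10) = 1.259e+08; subtracting the fixed part leaves 7.341e+07 for the ultrasonic cleaner, i.e. 78.66 dB SPL.
Required insertion loss = 82.3 − 78.66 = 3.64 dB.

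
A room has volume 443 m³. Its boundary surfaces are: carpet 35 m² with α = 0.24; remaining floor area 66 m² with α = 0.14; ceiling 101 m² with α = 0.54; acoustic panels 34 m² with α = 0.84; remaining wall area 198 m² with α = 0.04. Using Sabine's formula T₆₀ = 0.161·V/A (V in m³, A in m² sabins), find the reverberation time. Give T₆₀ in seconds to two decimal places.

0.66 s

Summing Sᵢαᵢ: 35·0.24 + 66·0.14 + 101·0.54 + 34·0.84 + 198·0.04 = 108.66 m².
T₆₀ = 0.161·V/A = 0.161·443/108.66 = 0.656 s.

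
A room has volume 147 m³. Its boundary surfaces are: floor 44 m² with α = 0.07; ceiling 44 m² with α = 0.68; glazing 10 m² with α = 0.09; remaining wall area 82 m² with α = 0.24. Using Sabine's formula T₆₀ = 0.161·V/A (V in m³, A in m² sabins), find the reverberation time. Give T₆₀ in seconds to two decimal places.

0.44 s

Summing Sᵢαᵢ: 44·0.07 + 44·0.68 + 10·0.09 + 82·0.24 = 53.58 m².
T₆₀ = 0.161·V/A = 0.161·147/53.58 = 0.442 s.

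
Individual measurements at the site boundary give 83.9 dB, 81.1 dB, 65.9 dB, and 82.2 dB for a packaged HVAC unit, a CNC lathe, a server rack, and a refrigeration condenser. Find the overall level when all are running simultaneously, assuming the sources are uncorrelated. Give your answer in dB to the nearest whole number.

Incoherent sources combine by intensity addition: L_total = 10·log₁₀(Σ 10^(L_i/10)).
Σ 10^(L/10) = 10^(83.9/10) + 10^(81.1/10) + 10^(65.9/10) + 10^(82.2/10) = 5.441e+08.
L_total = 10·log₁₀(5.441e+08) = 87.36 dB.

87 dB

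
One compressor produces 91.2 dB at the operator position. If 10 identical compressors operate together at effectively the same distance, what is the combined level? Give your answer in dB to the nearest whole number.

L_total = L₁ + 10·log₁₀ N for N identical incoherent sources.
L_total = 91.2 + 10·log₁₀(10) = 91.2 + 10.000 = 101.20 dB.

101 dB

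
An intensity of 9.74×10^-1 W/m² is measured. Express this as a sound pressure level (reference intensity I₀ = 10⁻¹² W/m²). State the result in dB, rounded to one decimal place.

119.9 dB

I/I₀ = 9.74×10^-1/10⁻¹² = 9.74×10^11, and L = 10·log₁₀(I/I₀).
L = 10·(0.9886 + 11) = 119.89 dB.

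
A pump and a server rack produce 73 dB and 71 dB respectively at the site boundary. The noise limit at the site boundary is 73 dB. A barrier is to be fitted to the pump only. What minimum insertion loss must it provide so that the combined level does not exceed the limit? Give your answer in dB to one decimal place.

4.3 dB

Fixed contribution from the other source: Σ 10^(L/10) = 10^(71/10) = 1.259e+07 (71.00 dB).
To meet 73 dB overall, the treated pump may contribute at most 10^(73/10) − 1.259e+07 = 7.363e+06, i.e. 68.67 dB.
So the pump must be reduced from 73 to 68.67 dB: IL = 4.33 dB.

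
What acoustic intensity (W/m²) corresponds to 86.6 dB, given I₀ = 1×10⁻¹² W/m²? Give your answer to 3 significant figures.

I = I₀·10^(L/10) = 10⁻¹² × 10^(86.6/10) = 10^(-3.340).

0.000457 W/m²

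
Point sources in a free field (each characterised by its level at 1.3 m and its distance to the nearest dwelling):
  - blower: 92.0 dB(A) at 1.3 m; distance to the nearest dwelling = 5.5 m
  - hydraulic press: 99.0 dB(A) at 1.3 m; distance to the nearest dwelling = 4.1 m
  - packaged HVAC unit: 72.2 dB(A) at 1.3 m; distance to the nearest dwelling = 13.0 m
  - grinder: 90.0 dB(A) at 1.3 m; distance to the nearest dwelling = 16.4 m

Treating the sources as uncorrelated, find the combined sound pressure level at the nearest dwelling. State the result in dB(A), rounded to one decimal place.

First find each source's level at the receiver (point-source: −20·log₁₀(r/r_ref)), then combine on an intensity basis.
blower: 92.0 − 20·log₁₀(5.5/1.3) = 92.0 − 12.53 = 79.47 dB(A).
hydraulic press: 99.0 − 20·log₁₀(4.1/1.3) = 99.0 − 9.98 = 89.02 dB(A).
packaged HVAC unit: 72.2 − 20·log₁₀(13.0/1.3) = 72.2 − 20.00 = 52.20 dB(A).
grinder: 90.0 − 20·log₁₀(16.4/1.3) = 90.0 − 22.02 = 67.98 dB(A).
Σ 10^(L/10) = 8.936e+08 → L_total = 10·log₁₀(8.936e+08) = 89.51 dB(A).

89.5 dB(A)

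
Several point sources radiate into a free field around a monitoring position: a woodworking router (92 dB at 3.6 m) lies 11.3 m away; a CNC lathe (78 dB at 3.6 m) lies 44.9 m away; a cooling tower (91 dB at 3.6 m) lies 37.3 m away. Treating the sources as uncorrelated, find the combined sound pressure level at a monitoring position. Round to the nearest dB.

82 dB

First find each source's level at the receiver (point-source: −20·log₁₀(r/r_ref)), then combine on an intensity basis.
woodworking router: 92 − 20·log₁₀(11.3/3.6) = 92 − 9.94 = 82.06 dB.
CNC lathe: 78 − 20·log₁₀(44.9/3.6) = 78 − 21.92 = 56.08 dB.
cooling tower: 91 − 20·log₁₀(37.3/3.6) = 91 − 20.31 = 70.69 dB.
Σ 10^(L/10) = 1.730e+08 → L_total = 10·log₁₀(1.730e+08) = 82.38 dB.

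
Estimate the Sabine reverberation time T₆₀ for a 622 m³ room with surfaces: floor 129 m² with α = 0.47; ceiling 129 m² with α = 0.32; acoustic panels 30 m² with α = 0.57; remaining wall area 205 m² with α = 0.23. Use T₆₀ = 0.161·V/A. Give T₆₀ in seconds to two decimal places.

0.60 s

A = Σ Sᵢαᵢ = 129·0.47 + 129·0.32 + 30·0.57 + 205·0.23 = 166.16 m².
T₆₀ = 0.161·V/A = 0.161·622/166.16 = 0.603 s.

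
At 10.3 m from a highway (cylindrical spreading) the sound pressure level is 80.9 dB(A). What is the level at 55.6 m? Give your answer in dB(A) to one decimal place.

73.6 dB(A)

Cylindrical spreading from a line source gives a 10·log₁₀(r₂/r₁) drop.
L₂ = 80.9 − 10·log₁₀(55.6/10.3) = 80.9 − 7.322 = 73.58 dB(A).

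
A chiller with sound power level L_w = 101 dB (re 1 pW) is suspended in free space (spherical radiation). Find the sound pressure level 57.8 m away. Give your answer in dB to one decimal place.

54.8 dB

The power spreads over a sphere of area 4π·r², so L_p = L_w − 10·log₁₀(4π·r²).
4π·r² = 4.198e+04 m², 10·log₁₀ of that is 46.231 dB.
L_p = 101 − 46.231 = 54.77 dB.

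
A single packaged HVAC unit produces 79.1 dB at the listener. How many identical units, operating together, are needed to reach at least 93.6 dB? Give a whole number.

29

N identical sources give L₁ + 10·log₁₀ N, so require 10·log₁₀ N ≥ 93.6 − 79.1 = 14.5 dB.
N ≥ 10^(14.5/10) = 28.184, so N = 29.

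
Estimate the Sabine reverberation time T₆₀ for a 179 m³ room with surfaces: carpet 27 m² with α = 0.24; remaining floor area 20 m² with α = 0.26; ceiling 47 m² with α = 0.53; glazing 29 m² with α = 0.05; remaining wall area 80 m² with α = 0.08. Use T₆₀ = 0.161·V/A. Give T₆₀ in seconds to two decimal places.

Summing Sᵢαᵢ: 27·0.24 + 20·0.26 + 47·0.53 + 29·0.05 + 80·0.08 = 44.44 m².
T₆₀ = 0.161 × 179 / 44.44 = 0.648 s.

0.65 s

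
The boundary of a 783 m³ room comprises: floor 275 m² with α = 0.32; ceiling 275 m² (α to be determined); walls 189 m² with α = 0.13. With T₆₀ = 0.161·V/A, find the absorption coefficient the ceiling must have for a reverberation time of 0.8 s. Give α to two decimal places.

0.16

Required total absorption A = 0.161·783/0.8 = 157.58 m².
Absorption from the other surfaces = 275·0.32 + 189·0.13 = 112.57 m², so the ceiling must supply 45.01 m² over 275 m².
α = 45.01/275 = 0.164.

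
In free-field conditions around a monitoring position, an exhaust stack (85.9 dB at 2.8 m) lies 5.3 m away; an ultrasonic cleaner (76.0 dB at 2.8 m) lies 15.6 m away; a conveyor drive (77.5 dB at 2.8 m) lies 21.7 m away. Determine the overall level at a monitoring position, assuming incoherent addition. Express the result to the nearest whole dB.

80 dB

First find each source's level at the receiver (point-source: −20·log₁₀(r/r_ref)), then combine on an intensity basis.
exhaust stack: 85.9 − 20·log₁₀(5.3/2.8) = 85.9 − 5.54 = 80.36 dB.
ultrasonic cleaner: 76.0 − 20·log₁₀(15.6/2.8) = 76.0 − 14.92 = 61.08 dB.
conveyor drive: 77.5 − 20·log₁₀(21.7/2.8) = 77.5 − 17.79 = 59.71 dB.
Σ 10^(L/10) = 1.108e+08 → L_total = 10·log₁₀(1.108e+08) = 80.45 dB.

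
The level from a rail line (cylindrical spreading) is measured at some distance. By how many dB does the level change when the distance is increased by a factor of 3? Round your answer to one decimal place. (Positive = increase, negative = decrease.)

-4.8 dB

A line source loses 3 dB per doubling of distance; generally ΔL = −10·log₁₀(r₂/r₁).
ΔL = −10·log₁₀(3) = -4.77 dB.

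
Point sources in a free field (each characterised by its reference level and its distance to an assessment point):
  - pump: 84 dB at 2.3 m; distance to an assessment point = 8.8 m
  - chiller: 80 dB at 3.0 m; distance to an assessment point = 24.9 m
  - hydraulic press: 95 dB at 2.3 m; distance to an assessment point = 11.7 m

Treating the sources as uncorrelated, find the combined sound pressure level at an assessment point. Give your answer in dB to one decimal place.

81.5 dB

Propagate each source to the receiver with L = L_ref − 20·log₁₀(r/r_ref), then add intensities.
pump: 84 − 20·log₁₀(8.8/2.3) = 84 − 11.66 = 72.34 dB.
chiller: 80 − 20·log₁₀(24.9/3.0) = 80 − 18.38 = 61.62 dB.
hydraulic press: 95 − 20·log₁₀(11.7/2.3) = 95 − 14.13 = 80.87 dB.
Σ 10^(L/10) = 1.408e+08 → L_total = 10·log₁₀(1.408e+08) = 81.49 dB.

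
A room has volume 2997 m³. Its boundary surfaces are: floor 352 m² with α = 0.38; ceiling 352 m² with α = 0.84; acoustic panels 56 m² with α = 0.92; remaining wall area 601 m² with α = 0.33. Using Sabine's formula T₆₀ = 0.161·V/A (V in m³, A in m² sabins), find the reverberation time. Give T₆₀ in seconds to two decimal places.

A = Σ Sᵢαᵢ = 352·0.38 + 352·0.84 + 56·0.92 + 601·0.33 = 679.29 m².
T₆₀ = 0.161 × 2997 / 679.29 = 0.710 s.

0.71 s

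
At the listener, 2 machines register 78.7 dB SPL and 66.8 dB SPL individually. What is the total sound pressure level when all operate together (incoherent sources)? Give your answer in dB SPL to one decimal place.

Incoherent sources combine by intensity addition: L_total = 10·log₁₀(Σ 10^(L_i/10)).
Σ 10^(L/10) = 10^(78.7/10) + 10^(66.8/10) = 7.892e+07.
L_total = 10·log₁₀(7.892e+07) = 78.97 dB SPL.

79.0 dB SPL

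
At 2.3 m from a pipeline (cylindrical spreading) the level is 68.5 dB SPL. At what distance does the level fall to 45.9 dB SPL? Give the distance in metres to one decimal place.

418.5 m

For a line source L₁ − L₂ = 10·log₁₀(r₂/r₁), so r₂ = r₁·10^((L₁−L₂)/10).
r₂ = 2.3·10^((68.5−45.9)/10) = 2.3·10^(22.6/10) = 418.53 m.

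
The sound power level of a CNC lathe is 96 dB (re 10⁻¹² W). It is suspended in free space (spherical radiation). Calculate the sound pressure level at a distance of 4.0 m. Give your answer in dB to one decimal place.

The power spreads over a sphere of area 4π·r², so L_p = L_w − 10·log₁₀(4π·r²).
4π·r² = 201.1 m², 10·log₁₀ of that is 23.033 dB.
L_p = 96 − 23.033 = 72.97 dB.

73.0 dB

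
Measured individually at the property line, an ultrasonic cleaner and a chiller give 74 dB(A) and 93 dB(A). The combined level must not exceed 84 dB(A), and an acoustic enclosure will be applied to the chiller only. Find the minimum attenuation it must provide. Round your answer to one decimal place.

Fixed contribution from the other source: Σ 10^(L/10) = 10^(74/10) = 2.512e+07 (74.00 dB(A)).
To meet 84 dB(A) overall, the treated chiller may contribute at most 10^(84/10) − 2.512e+07 = 2.261e+08, i.e. 83.54 dB(A).
Required insertion loss = 93 − 83.54 = 9.46 dB.

9.5 dB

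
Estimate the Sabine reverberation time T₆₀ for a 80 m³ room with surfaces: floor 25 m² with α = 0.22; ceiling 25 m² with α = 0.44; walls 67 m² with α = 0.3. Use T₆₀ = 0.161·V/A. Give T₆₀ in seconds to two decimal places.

Summing Sᵢαᵢ: 25·0.22 + 25·0.44 + 67·0.3 = 36.60 m².
T₆₀ = 0.161·V/A = 0.161·80/36.60 = 0.352 s.

0.35 s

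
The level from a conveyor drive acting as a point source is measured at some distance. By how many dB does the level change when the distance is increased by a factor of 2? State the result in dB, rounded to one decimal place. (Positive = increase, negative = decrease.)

-6.0 dB

Point-source spreading: ΔL = −20·log₁₀(r₂/r₁).
ΔL = −20·log₁₀(2) = -6.02 dB.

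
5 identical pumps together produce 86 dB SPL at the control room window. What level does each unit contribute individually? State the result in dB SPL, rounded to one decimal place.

Dividing the total intensity by 5 lowers the level by 10·log₁₀ 5 = 6.990 dB: L₁ = 86 − 6.990.

79.0 dB SPL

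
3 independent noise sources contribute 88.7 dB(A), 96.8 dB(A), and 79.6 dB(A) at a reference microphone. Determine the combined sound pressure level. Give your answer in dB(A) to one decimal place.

Incoherent sources combine by intensity addition: L_total = 10·log₁₀(Σ 10^(L_i/10)).
Σ 10^(L/10) = 10^(88.7/10) + 10^(96.8/10) + 10^(79.6/10) = 5.619e+09.
L_total = 10·log₁₀(5.619e+09) = 97.50 dB(A).

97.5 dB(A)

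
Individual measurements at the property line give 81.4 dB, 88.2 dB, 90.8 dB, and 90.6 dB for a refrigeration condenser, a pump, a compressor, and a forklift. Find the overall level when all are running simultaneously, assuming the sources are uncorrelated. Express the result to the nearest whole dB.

Incoherent sources combine by intensity addition: L_total = 10·log₁₀(Σ 10^(L_i/10)).
Σ 10^(L/10) = 10^(81.4/10) + 10^(88.2/10) + 10^(90.8/10) + 10^(90.6/10) = 3.149e+09.
L_total = 10·log₁₀(3.149e+09) = 94.98 dB.

95 dB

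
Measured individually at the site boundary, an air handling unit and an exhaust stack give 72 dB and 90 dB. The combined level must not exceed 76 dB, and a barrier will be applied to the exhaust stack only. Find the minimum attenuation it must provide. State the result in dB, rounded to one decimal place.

16.2 dB

The untreated sources together contribute 10^(72/10) = 1.585e+07, i.e. 72.00 dB.
To meet 76 dB overall, the treated exhaust stack may contribute at most 10^(76/10) − 1.585e+07 = 2.396e+07, i.e. 73.80 dB.
Required insertion loss = 90 − 73.80 = 16.20 dB.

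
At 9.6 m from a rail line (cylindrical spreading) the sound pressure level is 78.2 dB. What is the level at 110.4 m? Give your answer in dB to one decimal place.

Cylindrical spreading from a line source gives a 10·log₁₀(r₂/r₁) drop.
L₂ = 78.2 − 10·log₁₀(110.4/9.6) = 78.2 − 10.607 = 67.59 dB.

67.6 dB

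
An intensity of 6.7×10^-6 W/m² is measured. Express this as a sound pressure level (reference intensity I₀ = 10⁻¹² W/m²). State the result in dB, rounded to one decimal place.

Dividing by I₀ shifts the exponent by 12: I/I₀ = 6.7×10^6.
L = 10·(0.8261 + 6) = 68.26 dB.

68.3 dB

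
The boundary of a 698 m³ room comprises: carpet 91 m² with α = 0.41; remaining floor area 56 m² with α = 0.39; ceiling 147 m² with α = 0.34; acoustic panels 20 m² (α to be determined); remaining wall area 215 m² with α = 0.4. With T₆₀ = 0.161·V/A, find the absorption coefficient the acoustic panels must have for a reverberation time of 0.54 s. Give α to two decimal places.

0.65

Required total absorption A = 0.161·698/0.54 = 208.11 m².
Absorption from the other surfaces = 91·0.41 + 56·0.39 + 147·0.34 + 215·0.4 = 195.13 m², so the acoustic panels must supply 12.98 m² over 20 m².
α = 12.98/20 = 0.649.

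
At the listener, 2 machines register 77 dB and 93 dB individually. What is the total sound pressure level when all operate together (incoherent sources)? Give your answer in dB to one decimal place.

93.1 dB

Incoherent sources combine by intensity addition: L_total = 10·log₁₀(Σ 10^(L_i/10)).
Σ 10^(L/10) = 10^(77/10) + 10^(93/10) = 2.045e+09.
L_total = 10·log₁₀(2.045e+09) = 93.11 dB.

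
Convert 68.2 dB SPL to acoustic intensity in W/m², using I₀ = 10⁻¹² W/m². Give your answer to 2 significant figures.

I/I₀ = 10^(68.2/10) = 6.607e+06, so I = 6.607e+06 × 10⁻¹² W/m².

6.6e-06 W/m²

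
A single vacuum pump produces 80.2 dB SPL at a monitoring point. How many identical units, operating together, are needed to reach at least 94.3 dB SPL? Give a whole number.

26

Need L₁ + 10·log₁₀ N ≥ 94.3, i.e. log₁₀ N ≥ 1.41.
N ≥ 10^(14.1/10) = 25.704, so N = 26.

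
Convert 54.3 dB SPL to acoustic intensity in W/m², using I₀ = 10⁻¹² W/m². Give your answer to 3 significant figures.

2.69e-07 W/m²

I = I₀·10^(L/10) = 10⁻¹² × 10^(54.3/10) = 10^(-6.570).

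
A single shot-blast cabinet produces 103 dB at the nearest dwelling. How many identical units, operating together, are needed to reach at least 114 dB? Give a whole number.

Need L₁ + 10·log₁₀ N ≥ 114, i.e. log₁₀ N ≥ 1.10.
N ≥ 10^(11.0/10) = 12.589, so N = 13.

13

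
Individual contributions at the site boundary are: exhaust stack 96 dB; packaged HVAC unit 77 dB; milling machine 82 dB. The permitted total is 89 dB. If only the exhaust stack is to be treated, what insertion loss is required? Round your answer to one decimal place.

8.3 dB

The untreated sources together contribute 10^(77/10) + 10^(82/10) = 2.086e+08, i.e. 83.19 dB.
The limit corresponds to 10^(89/10) = 7.943e+08; subtracting the fixed part leaves 5.857e+08 for the exhaust stack, i.e. 87.68 dB.
Required insertion loss = 96 − 87.68 = 8.32 dB.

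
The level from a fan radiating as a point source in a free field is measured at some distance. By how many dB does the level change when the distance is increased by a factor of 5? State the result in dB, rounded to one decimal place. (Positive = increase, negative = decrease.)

Point-source spreading: ΔL = −20·log₁₀(r₂/r₁).
ΔL = −20·log₁₀(5) = -13.98 dB.

-14.0 dB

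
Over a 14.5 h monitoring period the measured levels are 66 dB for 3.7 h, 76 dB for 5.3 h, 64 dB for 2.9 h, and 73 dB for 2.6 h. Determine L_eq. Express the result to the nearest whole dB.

Weight each interval's intensity by its duration and average over T = 14.5 h:
Σ tᵢ·10^(Lᵢ/10) = 3.7·10^(66/10) + 5.3·10^(76/10) + 2.9·10^(64/10) + 2.6·10^(73/10) = 2.849e+08.
L_eq = 10·log₁₀(2.849e+08/14.5) = 72.93 dB.

73 dB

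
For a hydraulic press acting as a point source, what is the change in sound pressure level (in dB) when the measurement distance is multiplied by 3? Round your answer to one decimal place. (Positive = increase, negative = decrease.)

With spherical spreading the level changes by −20·log₁₀(r₂/r₁).
ΔL = −20·log₁₀(3) = -9.54 dB.

-9.5 dB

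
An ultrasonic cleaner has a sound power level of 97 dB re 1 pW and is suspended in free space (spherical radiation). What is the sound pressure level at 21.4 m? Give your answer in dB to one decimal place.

L_p = L_w − 10·log₁₀(4π·r²) with r = 21.4 m.
4π·r² = 5755 m², 10·log₁₀ of that is 37.600 dB.
L_p = 97 − 37.600 = 59.40 dB.

59.4 dB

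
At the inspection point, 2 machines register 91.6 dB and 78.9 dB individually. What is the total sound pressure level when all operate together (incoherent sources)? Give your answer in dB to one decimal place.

Incoherent sources combine by intensity addition: L_total = 10·log₁₀(Σ 10^(L_i/10)).
Σ 10^(L/10) = 10^(91.6/10) + 10^(78.9/10) = 1.523e+09.
L_total = 10·log₁₀(1.523e+09) = 91.83 dB.

91.8 dB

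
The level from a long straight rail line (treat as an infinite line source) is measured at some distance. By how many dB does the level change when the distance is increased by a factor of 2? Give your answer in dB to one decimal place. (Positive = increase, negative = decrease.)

-3.0 dB

With cylindrical spreading the level changes by −10·log₁₀(r₂/r₁).
ΔL = −10·log₁₀(2) = -3.01 dB.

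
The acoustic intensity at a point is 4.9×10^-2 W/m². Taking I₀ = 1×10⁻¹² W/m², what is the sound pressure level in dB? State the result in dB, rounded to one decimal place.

Dividing by I₀ shifts the exponent by 12: I/I₀ = 4.9×10^10.
L = 10·(0.6902 + 10) = 106.90 dB.

106.9 dB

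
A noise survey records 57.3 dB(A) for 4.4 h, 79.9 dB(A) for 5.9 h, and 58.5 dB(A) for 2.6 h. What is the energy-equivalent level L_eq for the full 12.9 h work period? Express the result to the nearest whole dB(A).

L_eq = 10·log₁₀[(1/T)·Σ tᵢ·10^(Lᵢ/10)] with T = 12.9 h.
Σ tᵢ·10^(Lᵢ/10) = 4.4·10^(57.3/10) + 5.9·10^(79.9/10) + 2.6·10^(58.5/10) = 5.808e+08.
L_eq = 10·log₁₀(5.808e+08/12.9) = 76.53 dB(A).

77 dB(A)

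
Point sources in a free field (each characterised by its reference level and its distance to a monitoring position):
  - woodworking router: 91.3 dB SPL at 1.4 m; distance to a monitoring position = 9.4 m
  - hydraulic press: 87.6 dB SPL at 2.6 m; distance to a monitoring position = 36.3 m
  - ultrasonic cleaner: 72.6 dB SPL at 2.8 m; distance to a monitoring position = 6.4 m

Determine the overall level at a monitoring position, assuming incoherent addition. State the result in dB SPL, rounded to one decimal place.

75.6 dB SPL

First find each source's level at the receiver (point-source: −20·log₁₀(r/r_ref)), then combine on an intensity basis.
woodworking router: 91.3 − 20·log₁₀(9.4/1.4) = 91.3 − 16.54 = 74.76 dB SPL.
hydraulic press: 87.6 − 20·log₁₀(36.3/2.6) = 87.6 − 22.90 = 64.70 dB SPL.
ultrasonic cleaner: 72.6 − 20·log₁₀(6.4/2.8) = 72.6 − 7.18 = 65.42 dB SPL.
Σ 10^(L/10) = 3.636e+07 → L_total = 10·log₁₀(3.636e+07) = 75.61 dB SPL.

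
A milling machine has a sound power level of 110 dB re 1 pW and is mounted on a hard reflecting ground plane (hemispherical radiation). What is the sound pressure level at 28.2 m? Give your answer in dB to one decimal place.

Free-field hemispherical radiation: L_p = L_w − 10·log₁₀(2π·r²), r = 28.2 m.
2π·r² = 4997 m², 10·log₁₀ of that is 36.987 dB.
L_p = 110 − 36.987 = 73.01 dB.

73.0 dB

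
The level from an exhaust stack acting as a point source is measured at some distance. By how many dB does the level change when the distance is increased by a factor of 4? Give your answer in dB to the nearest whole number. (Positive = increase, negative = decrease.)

With spherical spreading the level changes by −20·log₁₀(r₂/r₁).
ΔL = −20·log₁₀(4) = -12.04 dB.

-12 dB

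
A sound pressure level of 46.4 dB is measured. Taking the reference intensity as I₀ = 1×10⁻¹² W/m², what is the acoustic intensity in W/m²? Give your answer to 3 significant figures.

I/I₀ = 10^(46.4/10) = 4.365e+04, so I = 4.365e+04 × 10⁻¹² W/m².

4.37e-08 W/m²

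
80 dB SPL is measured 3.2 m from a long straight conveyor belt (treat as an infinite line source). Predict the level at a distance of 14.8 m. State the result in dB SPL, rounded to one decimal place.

Cylindrical spreading from a line source gives a 10·log₁₀(r₂/r₁) drop.
L₂ = 80 − 10·log₁₀(14.8/3.2) = 80 − 6.651 = 73.35 dB SPL.

73.3 dB SPL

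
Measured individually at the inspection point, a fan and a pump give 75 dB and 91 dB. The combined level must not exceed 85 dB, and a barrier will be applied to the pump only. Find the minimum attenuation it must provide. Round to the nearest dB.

Everything except the pump sums to 10^(75/10) = 3.162e+07 in linear terms, 75.00 dB.
The limit corresponds to 10^(85/10) = 3.162e+08; subtracting the fixed part leaves 2.846e+08 for the pump, i.e. 84.54 dB.
Required insertion loss = 91 − 84.54 = 6.46 dB.

6 dB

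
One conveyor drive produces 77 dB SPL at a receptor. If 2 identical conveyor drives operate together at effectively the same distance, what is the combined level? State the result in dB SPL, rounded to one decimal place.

80.0 dB SPL

N identical incoherent sources raise the level by 10·log₁₀ N.
L_total = 77 + 10·log₁₀(2) = 77 + 3.010 = 80.01 dB SPL.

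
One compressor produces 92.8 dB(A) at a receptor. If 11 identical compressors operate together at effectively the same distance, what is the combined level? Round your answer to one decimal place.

103.2 dB(A)

L_total = L₁ + 10·log₁₀ N for N identical incoherent sources.
L_total = 92.8 + 10·log₁₀(11) = 92.8 + 10.414 = 103.21 dB(A).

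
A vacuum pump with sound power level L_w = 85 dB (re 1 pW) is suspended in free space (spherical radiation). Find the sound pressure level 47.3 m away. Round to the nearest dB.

41 dB

The power spreads over a sphere of area 4π·r², so L_p = L_w − 10·log₁₀(4π·r²).
4π·r² = 2.811e+04 m², 10·log₁₀ of that is 44.489 dB.
L_p = 85 − 44.489 = 40.51 dB.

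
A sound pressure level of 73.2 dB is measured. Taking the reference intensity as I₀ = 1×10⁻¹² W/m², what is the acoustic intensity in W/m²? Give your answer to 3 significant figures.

L = 10·log₁₀(I/I₀) ⇒ I = I₀·10^(L/10) = 10⁻¹² × 10^7.32.

2.09e-05 W/m²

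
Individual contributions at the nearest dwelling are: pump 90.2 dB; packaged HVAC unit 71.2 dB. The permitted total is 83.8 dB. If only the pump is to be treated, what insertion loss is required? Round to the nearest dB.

7 dB

Everything except the pump sums to 10^(71.2/10) = 1.318e+07 in linear terms, 71.20 dB.
The limit corresponds to 10^(83.8/10) = 2.399e+08; subtracting the fixed part leaves 2.267e+08 for the pump, i.e. 83.55 dB.
So the pump must be reduced from 90.2 to 83.55 dB: IL = 6.65 dB.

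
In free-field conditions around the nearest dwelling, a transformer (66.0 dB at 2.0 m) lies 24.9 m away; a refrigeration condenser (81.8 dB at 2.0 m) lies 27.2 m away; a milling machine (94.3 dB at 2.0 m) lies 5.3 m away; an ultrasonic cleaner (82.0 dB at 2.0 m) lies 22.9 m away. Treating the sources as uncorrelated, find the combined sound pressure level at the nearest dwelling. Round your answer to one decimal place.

First find each source's level at the receiver (point-source: −20·log₁₀(r/r_ref)), then combine on an intensity basis.
transformer: 66.0 − 20·log₁₀(24.9/2.0) = 66.0 − 21.90 = 44.10 dB.
refrigeration condenser: 81.8 − 20·log₁₀(27.2/2.0) = 81.8 − 22.67 = 59.13 dB.
milling machine: 94.3 − 20·log₁₀(5.3/2.0) = 94.3 − 8.46 = 85.84 dB.
ultrasonic cleaner: 82.0 − 20·log₁₀(22.9/2.0) = 82.0 − 21.18 = 60.82 dB.
Σ 10^(L/10) = 3.853e+08 → L_total = 10·log₁₀(3.853e+08) = 85.86 dB.

85.9 dB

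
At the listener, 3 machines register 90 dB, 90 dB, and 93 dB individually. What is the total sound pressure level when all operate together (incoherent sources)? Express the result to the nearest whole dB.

For uncorrelated sources the intensities add, so convert each level to linear form, sum, and take 10·log₁₀ of the total.
Σ 10^(L/10) = 10^(90/10) + 10^(90/10) + 10^(93/10) = 3.995e+09.
L_total = 10·log₁₀(3.995e+09) = 96.02 dB.

96 dB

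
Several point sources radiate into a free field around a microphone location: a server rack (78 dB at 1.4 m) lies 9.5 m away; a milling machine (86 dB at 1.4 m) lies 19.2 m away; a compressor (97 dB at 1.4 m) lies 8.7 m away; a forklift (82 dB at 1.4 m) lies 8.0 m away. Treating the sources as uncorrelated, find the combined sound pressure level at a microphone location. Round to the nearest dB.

81 dB

Apply inverse-square spreading to bring every level to the receiver, then sum 10^(L/10).
server rack: 78 − 20·log₁₀(9.5/1.4) = 78 − 16.63 = 61.37 dB.
milling machine: 86 − 20·log₁₀(19.2/1.4) = 86 − 22.74 = 63.26 dB.
compressor: 97 − 20·log₁₀(8.7/1.4) = 97 − 15.87 = 81.13 dB.
forklift: 82 − 20·log₁₀(8.0/1.4) = 82 − 15.14 = 66.86 dB.
Σ 10^(L/10) = 1.381e+08 → L_total = 10·log₁₀(1.381e+08) = 81.40 dB.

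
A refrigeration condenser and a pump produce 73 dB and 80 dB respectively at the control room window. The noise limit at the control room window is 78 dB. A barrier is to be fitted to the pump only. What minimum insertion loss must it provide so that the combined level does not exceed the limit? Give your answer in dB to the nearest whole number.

4 dB

Fixed contribution from the other source: Σ 10^(L/10) = 10^(73/10) = 1.995e+07 (73.00 dB).
To meet 78 dB overall, the treated pump may contribute at most 10^(78/10) − 1.995e+07 = 4.314e+07, i.e. 76.35 dB.
So the pump must be reduced from 80 to 76.35 dB: IL = 3.65 dB.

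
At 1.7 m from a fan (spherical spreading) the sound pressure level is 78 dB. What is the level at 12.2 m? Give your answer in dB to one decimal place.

60.9 dB

For a point source, L₂ = L₁ − 20·log₁₀(r₂/r₁).
L₂ = 78 − 20·log₁₀(12.2/1.7) = 78 − 17.118 = 60.88 dB.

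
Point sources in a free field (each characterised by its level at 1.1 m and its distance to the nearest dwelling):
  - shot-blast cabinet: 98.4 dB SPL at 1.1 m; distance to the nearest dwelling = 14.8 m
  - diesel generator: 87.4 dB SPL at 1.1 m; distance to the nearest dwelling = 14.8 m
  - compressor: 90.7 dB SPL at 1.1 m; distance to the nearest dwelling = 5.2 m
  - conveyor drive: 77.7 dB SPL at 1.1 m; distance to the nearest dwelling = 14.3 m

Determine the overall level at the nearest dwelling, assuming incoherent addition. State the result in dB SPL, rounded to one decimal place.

79.7 dB SPL

Apply inverse-square spreading to bring every level to the receiver, then sum 10^(L/10).
shot-blast cabinet: 98.4 − 20·log₁₀(14.8/1.1) = 98.4 − 22.58 = 75.82 dB SPL.
diesel generator: 87.4 − 20·log₁₀(14.8/1.1) = 87.4 − 22.58 = 64.82 dB SPL.
compressor: 90.7 − 20·log₁₀(5.2/1.1) = 90.7 − 13.49 = 77.21 dB SPL.
conveyor drive: 77.7 − 20·log₁₀(14.3/1.1) = 77.7 − 22.28 = 55.42 dB SPL.
Σ 10^(L/10) = 9.418e+07 → L_total = 10·log₁₀(9.418e+07) = 79.74 dB SPL.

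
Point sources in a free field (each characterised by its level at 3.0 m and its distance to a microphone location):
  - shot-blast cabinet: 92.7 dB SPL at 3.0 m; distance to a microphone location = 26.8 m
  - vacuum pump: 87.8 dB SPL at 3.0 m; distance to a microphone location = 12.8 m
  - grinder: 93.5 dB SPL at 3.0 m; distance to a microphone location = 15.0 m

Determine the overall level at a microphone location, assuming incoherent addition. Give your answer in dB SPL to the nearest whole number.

First find each source's level at the receiver (point-source: −20·log₁₀(r/r_ref)), then combine on an intensity basis.
shot-blast cabinet: 92.7 − 20·log₁₀(26.8/3.0) = 92.7 − 19.02 = 73.68 dB SPL.
vacuum pump: 87.8 − 20·log₁₀(12.8/3.0) = 87.8 − 12.60 = 75.20 dB SPL.
grinder: 93.5 − 20·log₁₀(15.0/3.0) = 93.5 − 13.98 = 79.52 dB SPL.
Σ 10^(L/10) = 1.460e+08 → L_total = 10·log₁₀(1.460e+08) = 81.64 dB SPL.

82 dB SPL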